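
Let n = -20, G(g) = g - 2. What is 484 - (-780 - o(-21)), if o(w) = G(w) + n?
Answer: 1221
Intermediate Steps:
G(g) = -2 + g
o(w) = -22 + w (o(w) = (-2 + w) - 20 = -22 + w)
484 - (-780 - o(-21)) = 484 - (-780 - (-22 - 21)) = 484 - (-780 - 1*(-43)) = 484 - (-780 + 43) = 484 - 1*(-737) = 484 + 737 = 1221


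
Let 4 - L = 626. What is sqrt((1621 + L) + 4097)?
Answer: 14*sqrt(26) ≈ 71.386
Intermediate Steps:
L = -622 (L = 4 - 1*626 = 4 - 626 = -622)
sqrt((1621 + L) + 4097) = sqrt((1621 - 622) + 4097) = sqrt(999 + 4097) = sqrt(5096) = 14*sqrt(26)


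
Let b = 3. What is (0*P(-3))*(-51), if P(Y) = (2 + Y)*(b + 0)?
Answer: 0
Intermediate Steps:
P(Y) = 6 + 3*Y (P(Y) = (2 + Y)*(3 + 0) = (2 + Y)*3 = 6 + 3*Y)
(0*P(-3))*(-51) = (0*(6 + 3*(-3)))*(-51) = (0*(6 - 9))*(-51) = (0*(-3))*(-51) = 0*(-51) = 0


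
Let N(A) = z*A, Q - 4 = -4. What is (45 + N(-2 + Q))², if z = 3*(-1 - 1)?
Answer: 3249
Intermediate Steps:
z = -6 (z = 3*(-2) = -6)
Q = 0 (Q = 4 - 4 = 0)
N(A) = -6*A
(45 + N(-2 + Q))² = (45 - 6*(-2 + 0))² = (45 - 6*(-2))² = (45 + 12)² = 57² = 3249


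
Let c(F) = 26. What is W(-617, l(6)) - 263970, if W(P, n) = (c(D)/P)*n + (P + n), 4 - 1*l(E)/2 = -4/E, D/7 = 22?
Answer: -163244663/617 ≈ -2.6458e+5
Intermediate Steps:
D = 154 (D = 7*22 = 154)
l(E) = 8 + 8/E (l(E) = 8 - (-8)/E = 8 + 8/E)
W(P, n) = P + n + 26*n/P (W(P, n) = (26/P)*n + (P + n) = 26*n/P + (P + n) = P + n + 26*n/P)
W(-617, l(6)) - 263970 = (-617 + (8 + 8/6) + 26*(8 + 8/6)/(-617)) - 263970 = (-617 + (8 + 8*(⅙)) + 26*(8 + 8*(⅙))*(-1/617)) - 263970 = (-617 + (8 + 4/3) + 26*(8 + 4/3)*(-1/617)) - 263970 = (-617 + 28/3 + 26*(28/3)*(-1/617)) - 263970 = (-617 + 28/3 - 728/1851) - 263970 = -375173/617 - 263970 = -163244663/617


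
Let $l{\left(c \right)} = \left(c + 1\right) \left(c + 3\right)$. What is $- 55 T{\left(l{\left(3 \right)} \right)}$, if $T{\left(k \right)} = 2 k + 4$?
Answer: $-2860$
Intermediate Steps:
$l{\left(c \right)} = \left(1 + c\right) \left(3 + c\right)$
$T{\left(k \right)} = 4 + 2 k$
$- 55 T{\left(l{\left(3 \right)} \right)} = - 55 \left(4 + 2 \left(3 + 3^{2} + 4 \cdot 3\right)\right) = - 55 \left(4 + 2 \left(3 + 9 + 12\right)\right) = - 55 \left(4 + 2 \cdot 24\right) = - 55 \left(4 + 48\right) = \left(-55\right) 52 = -2860$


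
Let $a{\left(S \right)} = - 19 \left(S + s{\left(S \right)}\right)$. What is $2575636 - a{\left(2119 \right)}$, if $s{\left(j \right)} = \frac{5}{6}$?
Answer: $\frac{15695477}{6} \approx 2.6159 \cdot 10^{6}$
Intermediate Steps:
$s{\left(j \right)} = \frac{5}{6}$ ($s{\left(j \right)} = 5 \cdot \frac{1}{6} = \frac{5}{6}$)
$a{\left(S \right)} = - \frac{95}{6} - 19 S$ ($a{\left(S \right)} = - 19 \left(S + \frac{5}{6}\right) = - 19 \left(\frac{5}{6} + S\right) = - \frac{95}{6} - 19 S$)
$2575636 - a{\left(2119 \right)} = 2575636 - \left(- \frac{95}{6} - 40261\right) = 2575636 - - \frac{241661}{6} = 2575636 + \frac{241661}{6} = \frac{15695477}{6}$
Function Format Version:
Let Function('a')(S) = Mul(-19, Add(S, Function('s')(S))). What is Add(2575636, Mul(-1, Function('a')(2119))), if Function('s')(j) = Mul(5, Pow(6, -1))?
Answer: Rational(15695477, 6) ≈ 2.6159e+6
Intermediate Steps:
Function('s')(j) = Rational(5, 6) (Function('s')(j) = Mul(5, Rational(1, 6)) = Rational(5, 6))
Function('a')(S) = Add(Rational(-95, 6), Mul(-19, S)) (Function('a')(S) = Mul(-19, Add(S, Rational(5, 6))) = Mul(-19, Add(Rational(5, 6), S)) = Add(Rational(-95, 6), Mul(-19, S)))
Add(2575636, Mul(-1, Function('a')(2119))) = Add(2575636, Mul(-1, Add(Rational(-95, 6), Mul(-19, 2119)))) = Add(2575636, Mul(-1, Add(Rational(-95, 6), -40261))) = Add(2575636, Mul(-1, Rational(-241661, 6))) = Add(2575636, Rational(241661, 6)) = Rational(15695477, 6)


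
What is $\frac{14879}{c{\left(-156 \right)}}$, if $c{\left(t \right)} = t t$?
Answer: $\frac{14879}{24336} \approx 0.6114$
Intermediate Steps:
$c{\left(t \right)} = t^{2}$
$\frac{14879}{c{\left(-156 \right)}} = \frac{14879}{\left(-156\right)^{2}} = \frac{14879}{24336}$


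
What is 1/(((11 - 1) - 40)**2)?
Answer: 1/900 ≈ 0.0011111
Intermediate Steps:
1/(((11 - 1) - 40)**2) = 1/((10 - 40)**2) = 1/((-30)**2) = 1/900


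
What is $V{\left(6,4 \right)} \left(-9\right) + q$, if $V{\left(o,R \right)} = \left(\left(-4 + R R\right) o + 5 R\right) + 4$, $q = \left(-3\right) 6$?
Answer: $-882$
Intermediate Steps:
$q = -18$
$V{\left(o,R \right)} = 4 + 5 R + o \left(-4 + R^{2}\right)$ ($V{\left(o,R \right)} = \left(\left(-4 + R^{2}\right) o + 5 R\right) + 4 = \left(o \left(-4 + R^{2}\right) + 5 R\right) + 4 = \left(5 R + o \left(-4 + R^{2}\right)\right) + 4 = 4 + 5 R + o \left(-4 + R^{2}\right)$)
$V{\left(6,4 \right)} \left(-9\right) + q = \left(4 - 24 + 5 \cdot 4 + 6 \cdot 4^{2}\right) \left(-9\right) - 18 = \left(4 - 24 + 20 + 6 \cdot 16\right) \left(-9\right) - 18 = \left(4 - 24 + 20 + 96\right) \left(-9\right) - 18 = 96 \left(-9\right) - 18 = -864 - 18 = -882$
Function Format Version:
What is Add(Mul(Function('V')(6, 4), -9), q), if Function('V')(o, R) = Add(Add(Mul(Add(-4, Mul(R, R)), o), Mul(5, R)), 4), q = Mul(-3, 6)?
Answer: -882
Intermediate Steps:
q = -18
Function('V')(o, R) = Add(4, Mul(5, R), Mul(o, Add(-4, Pow(R, 2)))) (Function('V')(o, R) = Add(Add(Mul(Add(-4, Pow(R, 2)), o), Mul(5, R)), 4) = Add(Add(Mul(o, Add(-4, Pow(R, 2))), Mul(5, R)), 4) = Add(Add(Mul(5, R), Mul(o, Add(-4, Pow(R, 2)))), 4) = Add(4, Mul(5, R), Mul(o, Add(-4, Pow(R, 2)))))
Add(Mul(Function('V')(6, 4), -9), q) = Add(Mul(Add(4, Mul(-4, 6), Mul(5, 4), Mul(6, Pow(4, 2))), -9), -18) = Add(Mul(Add(4, -24, 20, Mul(6, 16)), -9), -18) = Add(Mul(Add(4, -24, 20, 96), -9), -18) = Add(Mul(96, -9), -18) = Add(-864, -18) = -882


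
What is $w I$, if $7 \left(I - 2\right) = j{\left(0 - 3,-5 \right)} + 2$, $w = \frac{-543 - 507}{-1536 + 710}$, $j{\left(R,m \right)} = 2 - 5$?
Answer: $\frac{975}{413} \approx 2.3608$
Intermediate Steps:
$j{\left(R,m \right)} = -3$
$w = \frac{75}{59}$ ($w = - \frac{1050}{-826} = \left(-1050\right) \left(- \frac{1}{826}\right) = \frac{75}{59} \approx 1.2712$)
$I = \frac{13}{7}$ ($I = 2 + \frac{-3 + 2}{7} = 2 + \frac{1}{7} \left(-1\right) = 2 - \frac{1}{7} = \frac{13}{7} \approx 1.8571$)
$w I = \frac{75}{59} \cdot \frac{13}{7} = \frac{975}{413}$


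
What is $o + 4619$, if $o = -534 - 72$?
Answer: $4013$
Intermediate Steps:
$o = -606$
$o + 4619 = -606 + 4619 = 4013$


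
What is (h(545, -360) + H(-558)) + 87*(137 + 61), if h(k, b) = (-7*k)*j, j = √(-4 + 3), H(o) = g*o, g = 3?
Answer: 15552 - 3815*I ≈ 15552.0 - 3815.0*I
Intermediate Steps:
H(o) = 3*o
j = I (j = √(-1) = I ≈ 1.0*I)
h(k, b) = -7*I*k (h(k, b) = (-7*k)*I = -7*I*k)
(h(545, -360) + H(-558)) + 87*(137 + 61) = (-7*I*545 + 3*(-558)) + 87*(137 + 61) = (-3815*I - 1674) + 87*198 = (-1674 - 3815*I) + 17226 = 15552 - 3815*I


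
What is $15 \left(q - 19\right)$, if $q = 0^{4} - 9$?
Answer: $-420$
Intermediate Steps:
$q = -9$ ($q = 0 - 9 = -9$)
$15 \left(q - 19\right) = 15 \left(-9 - 19\right) = 15 \left(-28\right) = -420$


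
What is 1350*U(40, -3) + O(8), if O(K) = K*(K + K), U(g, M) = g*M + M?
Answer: -165922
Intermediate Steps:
U(g, M) = M + M*g (U(g, M) = M*g + M = M + M*g)
O(K) = 2*K**2 (O(K) = K*(2*K) = 2*K**2)
1350*U(40, -3) + O(8) = 1350*(-3*(1 + 40)) + 2*8**2 = 1350*(-3*41) + 2*64 = 1350*(-123) + 128 = -166050 + 128 = -165922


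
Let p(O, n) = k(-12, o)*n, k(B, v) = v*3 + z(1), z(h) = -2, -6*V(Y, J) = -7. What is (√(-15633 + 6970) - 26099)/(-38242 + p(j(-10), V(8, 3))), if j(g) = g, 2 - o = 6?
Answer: 78297/114775 - 3*I*√8663/114775 ≈ 0.68218 - 0.0024328*I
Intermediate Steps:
o = -4 (o = 2 - 1*6 = 2 - 6 = -4)
V(Y, J) = 7/6 (V(Y, J) = -⅙*(-7) = 7/6)
k(B, v) = -2 + 3*v (k(B, v) = v*3 - 2 = 3*v - 2 = -2 + 3*v)
p(O, n) = -14*n (p(O, n) = (-2 + 3*(-4))*n = (-2 - 12)*n = -14*n)
(√(-15633 + 6970) - 26099)/(-38242 + p(j(-10), V(8, 3))) = (√(-15633 + 6970) - 26099)/(-38242 - 14*7/6) = (√(-8663) - 26099)/(-38242 - 49/3) = (I*√8663 - 26099)/(-114775/3) = (-26099 + I*√8663)*(-3/114775) = 78297/114775 - 3*I*√8663/114775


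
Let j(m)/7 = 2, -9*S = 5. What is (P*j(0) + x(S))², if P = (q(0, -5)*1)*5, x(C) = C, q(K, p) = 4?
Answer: 6325225/81 ≈ 78089.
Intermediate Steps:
S = -5/9 (S = -⅑*5 = -5/9 ≈ -0.55556)
j(m) = 14 (j(m) = 7*2 = 14)
P = 20 (P = (4*1)*5 = 4*5 = 20)
(P*j(0) + x(S))² = (20*14 - 5/9)² = (280 - 5/9)² = (2515/9)² = 6325225/81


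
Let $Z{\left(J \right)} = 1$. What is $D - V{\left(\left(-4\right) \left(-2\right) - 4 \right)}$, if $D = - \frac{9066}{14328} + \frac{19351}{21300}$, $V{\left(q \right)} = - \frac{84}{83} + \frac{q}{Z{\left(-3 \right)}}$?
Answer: $- \frac{79515434}{29317675} \approx -2.7122$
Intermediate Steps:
$V{\left(q \right)} = - \frac{84}{83} + q$ ($V{\left(q \right)} = - \frac{84}{83} + \frac{q}{1} = \left(-84\right) \frac{1}{83} + q 1 = - \frac{84}{83} + q$)
$D = \frac{97402}{353225}$ ($D = \left(-9066\right) \frac{1}{14328} + 19351 \cdot \frac{1}{21300} = - \frac{1511}{2388} + \frac{19351}{21300} = \frac{97402}{353225} \approx 0.27575$)
$D - V{\left(\left(-4\right) \left(-2\right) - 4 \right)} = \frac{97402}{353225} - \left(- \frac{84}{83} - -4\right) = \frac{97402}{353225} - \left(- \frac{84}{83} + \left(8 - 4\right)\right) = \frac{97402}{353225} - \left(- \frac{84}{83} + 4\right) = \frac{97402}{353225} - \frac{248}{83} = - \frac{79515434}{29317675}$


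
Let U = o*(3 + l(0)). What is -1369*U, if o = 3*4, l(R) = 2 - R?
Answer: -82140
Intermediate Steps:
o = 12
U = 60 (U = 12*(3 + (2 - 1*0)) = 12*(3 + (2 + 0)) = 12*(3 + 2) = 12*5 = 60)
-1369*U = -1369*60 = -82140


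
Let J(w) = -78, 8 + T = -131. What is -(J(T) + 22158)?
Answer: -22080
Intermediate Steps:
T = -139 (T = -8 - 131 = -139)
-(J(T) + 22158) = -(-78 + 22158) = -1*22080 = -22080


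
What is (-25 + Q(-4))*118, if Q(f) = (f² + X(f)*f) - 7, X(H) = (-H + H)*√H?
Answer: -1888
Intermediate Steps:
X(H) = 0 (X(H) = 0*√H = 0)
Q(f) = -7 + f² (Q(f) = (f² + 0*f) - 7 = (f² + 0) - 7 = f² - 7 = -7 + f²)
(-25 + Q(-4))*118 = (-25 + (-7 + (-4)²))*118 = (-25 + (-7 + 16))*118 = (-25 + 9)*118 = -16*118 = -1888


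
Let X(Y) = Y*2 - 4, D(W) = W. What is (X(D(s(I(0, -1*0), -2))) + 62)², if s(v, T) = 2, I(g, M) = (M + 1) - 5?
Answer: 3844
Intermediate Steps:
I(g, M) = -4 + M (I(g, M) = (1 + M) - 5 = -4 + M)
X(Y) = -4 + 2*Y (X(Y) = 2*Y - 4 = -4 + 2*Y)
(X(D(s(I(0, -1*0), -2))) + 62)² = ((-4 + 2*2) + 62)² = ((-4 + 4) + 62)² = (0 + 62)² = 62² = 3844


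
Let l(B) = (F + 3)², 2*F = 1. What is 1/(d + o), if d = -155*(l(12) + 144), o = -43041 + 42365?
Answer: -4/99579 ≈ -4.0169e-5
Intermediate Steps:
F = ½ (F = (½)*1 = ½ ≈ 0.50000)
o = -676
l(B) = 49/4 (l(B) = (½ + 3)² = (7/2)² = 49/4)
d = -96875/4 (d = -155*(49/4 + 144) = -155*625/4 = -96875/4 ≈ -24219.)
1/(d + o) = 1/(-96875/4 - 676) = 1/(-99579/4) = -4/99579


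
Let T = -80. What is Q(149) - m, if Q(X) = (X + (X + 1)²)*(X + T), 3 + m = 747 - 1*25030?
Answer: 1587067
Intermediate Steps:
m = -24286 (m = -3 + (747 - 1*25030) = -3 + (747 - 25030) = -3 - 24283 = -24286)
Q(X) = (-80 + X)*(X + (1 + X)²) (Q(X) = (X + (X + 1)²)*(X - 80) = (X + (1 + X)²)*(-80 + X) = (-80 + X)*(X + (1 + X)²))
Q(149) - m = (-80 + 149³ - 239*149 - 77*149²) - 1*(-24286) = (-80 + 3307949 - 35611 - 77*22201) + 24286 = (-80 + 3307949 - 35611 - 1709477) + 24286 = 1562781 + 24286 = 1587067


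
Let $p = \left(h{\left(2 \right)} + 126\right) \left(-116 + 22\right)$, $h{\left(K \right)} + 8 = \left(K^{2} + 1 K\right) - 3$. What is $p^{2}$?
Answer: $129367876$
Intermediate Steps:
$h{\left(K \right)} = -11 + K + K^{2}$ ($h{\left(K \right)} = -8 - \left(3 - K - K^{2}\right) = -8 + \left(-3 + K + K^{2}\right) = -11 + K + K^{2}$)
$p = -11374$ ($p = \left(\left(-11 + 2 + 2^{2}\right) + 126\right) \left(-116 + 22\right) = \left(\left(-11 + 2 + 4\right) + 126\right) \left(-94\right) = \left(-5 + 126\right) \left(-94\right) = 121 \left(-94\right) = -11374$)
$p^{2} = \left(-11374\right)^{2} = 129367876$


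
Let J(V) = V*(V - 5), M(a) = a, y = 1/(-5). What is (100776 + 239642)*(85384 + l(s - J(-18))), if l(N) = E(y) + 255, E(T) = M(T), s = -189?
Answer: 145764945092/5 ≈ 2.9153e+10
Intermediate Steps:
y = -⅕ ≈ -0.20000
J(V) = V*(-5 + V)
E(T) = T
l(N) = 1274/5 (l(N) = -⅕ + 255 = 1274/5)
(100776 + 239642)*(85384 + l(s - J(-18))) = (100776 + 239642)*(85384 + 1274/5) = 340418*(428194/5) = 145764945092/5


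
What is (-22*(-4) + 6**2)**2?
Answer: 15376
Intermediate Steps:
(-22*(-4) + 6**2)**2 = (88 + 36)**2 = 124**2 = 15376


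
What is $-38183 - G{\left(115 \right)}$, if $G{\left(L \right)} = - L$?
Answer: $-38068$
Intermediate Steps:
$-38183 - G{\left(115 \right)} = -38183 - \left(-1\right) 115 = -38183 - -115 = -38183 + 115 = -38068$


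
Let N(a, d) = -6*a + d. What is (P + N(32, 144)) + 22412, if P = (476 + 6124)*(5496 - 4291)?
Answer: 7975364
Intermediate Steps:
N(a, d) = d - 6*a
P = 7953000 (P = 6600*1205 = 7953000)
(P + N(32, 144)) + 22412 = (7953000 + (144 - 6*32)) + 22412 = (7953000 + (144 - 192)) + 22412 = (7953000 - 48) + 22412 = 7952952 + 22412 = 7975364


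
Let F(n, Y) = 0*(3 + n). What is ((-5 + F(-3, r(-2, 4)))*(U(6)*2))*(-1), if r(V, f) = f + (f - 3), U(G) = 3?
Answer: 30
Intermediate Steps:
r(V, f) = -3 + 2*f (r(V, f) = f + (-3 + f) = -3 + 2*f)
F(n, Y) = 0
((-5 + F(-3, r(-2, 4)))*(U(6)*2))*(-1) = ((-5 + 0)*(3*2))*(-1) = -5*6*(-1) = -30*(-1) = 30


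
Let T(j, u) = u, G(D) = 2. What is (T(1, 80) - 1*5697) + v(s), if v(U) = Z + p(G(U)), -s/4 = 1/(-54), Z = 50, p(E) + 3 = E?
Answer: -5568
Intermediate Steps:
p(E) = -3 + E
s = 2/27 (s = -4/(-54) = -4*(-1/54) = 2/27 ≈ 0.074074)
v(U) = 49 (v(U) = 50 + (-3 + 2) = 50 - 1 = 49)
(T(1, 80) - 1*5697) + v(s) = (80 - 1*5697) + 49 = (80 - 5697) + 49 = -5617 + 49 = -5568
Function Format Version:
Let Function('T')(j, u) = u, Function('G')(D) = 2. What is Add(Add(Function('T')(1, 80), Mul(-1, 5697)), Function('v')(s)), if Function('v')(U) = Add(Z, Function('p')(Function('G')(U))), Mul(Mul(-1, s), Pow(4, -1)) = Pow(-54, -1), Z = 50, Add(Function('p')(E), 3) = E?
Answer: -5568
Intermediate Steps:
Function('p')(E) = Add(-3, E)
s = Rational(2, 27) (s = Mul(-4, Pow(-54, -1)) = Mul(-4, Rational(-1, 54)) = Rational(2, 27) ≈ 0.074074)
Function('v')(U) = 49 (Function('v')(U) = Add(50, Add(-3, 2)) = Add(50, -1) = 49)
Add(Add(Function('T')(1, 80), Mul(-1, 5697)), Function('v')(s)) = Add(Add(80, Mul(-1, 5697)), 49) = Add(Add(80, -5697), 49) = Add(-5617, 49) = -5568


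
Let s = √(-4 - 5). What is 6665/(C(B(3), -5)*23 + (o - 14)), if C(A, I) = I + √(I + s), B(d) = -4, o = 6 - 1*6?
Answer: -6665/(129 - 23*√(-5 + 3*I)) ≈ -47.858 - 22.435*I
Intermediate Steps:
o = 0 (o = 6 - 6 = 0)
s = 3*I (s = √(-9) = 3*I ≈ 3.0*I)
C(A, I) = I + √(I + 3*I)
6665/(C(B(3), -5)*23 + (o - 14)) = 6665/((-5 + √(-5 + 3*I))*23 + (0 - 14)) = 6665/((-115 + 23*√(-5 + 3*I)) - 14) = 6665/(-129 + 23*√(-5 + 3*I))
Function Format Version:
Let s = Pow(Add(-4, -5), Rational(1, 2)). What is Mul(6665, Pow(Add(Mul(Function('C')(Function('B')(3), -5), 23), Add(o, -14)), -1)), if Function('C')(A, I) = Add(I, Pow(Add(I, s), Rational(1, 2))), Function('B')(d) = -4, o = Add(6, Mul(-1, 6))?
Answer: Mul(-6665, Pow(Add(129, Mul(-23, Pow(Add(-5, Mul(3, I)), Rational(1, 2)))), -1)) ≈ Add(-47.858, Mul(-22.435, I))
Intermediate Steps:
o = 0 (o = Add(6, -6) = 0)
s = Mul(3, I) (s = Pow(-9, Rational(1, 2)) = Mul(3, I) ≈ Mul(3.0000, I))
Function('C')(A, I) = Add(I, Pow(Add(I, Mul(3, I)), Rational(1, 2)))
Mul(6665, Pow(Add(Mul(Function('C')(Function('B')(3), -5), 23), Add(o, -14)), -1)) = Mul(6665, Pow(Add(Mul(Add(-5, Pow(Add(-5, Mul(3, I)), Rational(1, 2))), 23), Add(0, -14)), -1)) = Mul(6665, Pow(Add(Add(-115, Mul(23, Pow(Add(-5, Mul(3, I)), Rational(1, 2)))), -14), -1)) = Mul(6665, Pow(Add(-129, Mul(23, Pow(Add(-5, Mul(3, I)), Rational(1, 2)))), -1))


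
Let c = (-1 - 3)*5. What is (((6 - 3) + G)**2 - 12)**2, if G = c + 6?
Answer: 11881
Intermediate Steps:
c = -20 (c = -4*5 = -20)
G = -14 (G = -20 + 6 = -14)
(((6 - 3) + G)**2 - 12)**2 = (((6 - 3) - 14)**2 - 12)**2 = ((3 - 14)**2 - 12)**2 = ((-11)**2 - 12)**2 = (121 - 12)**2 = 109**2 = 11881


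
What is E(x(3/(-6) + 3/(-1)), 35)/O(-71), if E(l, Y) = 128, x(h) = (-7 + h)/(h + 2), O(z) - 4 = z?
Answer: -128/67 ≈ -1.9104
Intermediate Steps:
O(z) = 4 + z
x(h) = (-7 + h)/(2 + h)
E(x(3/(-6) + 3/(-1)), 35)/O(-71) = 128/(4 - 71) = 128/(-67) = 128*(-1/67) = -128/67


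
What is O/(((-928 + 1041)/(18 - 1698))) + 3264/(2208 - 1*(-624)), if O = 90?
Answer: -8913116/6667 ≈ -1336.9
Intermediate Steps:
O/(((-928 + 1041)/(18 - 1698))) + 3264/(2208 - 1*(-624)) = 90/(((-928 + 1041)/(18 - 1698))) + 3264/(2208 - 1*(-624)) = 90/((113/(-1680))) + 3264/(2208 + 624) = 90/((113*(-1/1680))) + 3264/2832 = 90/(-113/1680) + 3264*(1/2832) = 90*(-1680/113) + 68/59 = -151200/113 + 68/59 = -8913116/6667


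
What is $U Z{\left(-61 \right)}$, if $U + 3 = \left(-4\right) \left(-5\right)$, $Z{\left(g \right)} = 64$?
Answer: $1088$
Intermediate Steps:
$U = 17$ ($U = -3 - -20 = -3 + 20 = 17$)
$U Z{\left(-61 \right)} = 17 \cdot 64 = 1088$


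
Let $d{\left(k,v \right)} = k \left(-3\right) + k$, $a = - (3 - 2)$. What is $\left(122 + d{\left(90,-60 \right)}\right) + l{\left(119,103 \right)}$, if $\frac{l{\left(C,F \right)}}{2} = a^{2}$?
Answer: $-56$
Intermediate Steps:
$a = -1$ ($a = \left(-1\right) 1 = -1$)
$d{\left(k,v \right)} = - 2 k$ ($d{\left(k,v \right)} = - 3 k + k = - 2 k$)
$l{\left(C,F \right)} = 2$ ($l{\left(C,F \right)} = 2 \left(-1\right)^{2} = 2 \cdot 1 = 2$)
$\left(122 + d{\left(90,-60 \right)}\right) + l{\left(119,103 \right)} = \left(122 - 180\right) + 2 = -58 + 2 = -56$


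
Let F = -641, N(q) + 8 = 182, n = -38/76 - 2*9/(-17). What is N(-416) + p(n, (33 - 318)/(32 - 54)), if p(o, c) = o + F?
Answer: -15859/34 ≈ -466.44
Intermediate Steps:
n = 19/34 (n = -38*1/76 - 18*(-1/17) = -½ + 18/17 = 19/34 ≈ 0.55882)
N(q) = 174 (N(q) = -8 + 182 = 174)
p(o, c) = -641 + o (p(o, c) = o - 641 = -641 + o)
N(-416) + p(n, (33 - 318)/(32 - 54)) = 174 + (-641 + 19/34) = 174 - 21775/34 = -15859/34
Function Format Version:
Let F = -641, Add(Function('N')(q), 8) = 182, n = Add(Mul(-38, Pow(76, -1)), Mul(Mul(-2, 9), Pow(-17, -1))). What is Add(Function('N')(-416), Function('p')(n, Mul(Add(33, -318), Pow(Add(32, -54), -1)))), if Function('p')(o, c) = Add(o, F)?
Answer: Rational(-15859, 34) ≈ -466.44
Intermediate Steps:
n = Rational(19, 34) (n = Add(Mul(-38, Rational(1, 76)), Mul(-18, Rational(-1, 17))) = Add(Rational(-1, 2), Rational(18, 17)) = Rational(19, 34) ≈ 0.55882)
Function('N')(q) = 174 (Function('N')(q) = Add(-8, 182) = 174)
Function('p')(o, c) = Add(-641, o) (Function('p')(o, c) = Add(o, -641) = Add(-641, o))
Add(Function('N')(-416), Function('p')(n, Mul(Add(33, -318), Pow(Add(32, -54), -1)))) = Add(174, Add(-641, Rational(19, 34))) = Add(174, Rational(-21775, 34)) = Rational(-15859, 34)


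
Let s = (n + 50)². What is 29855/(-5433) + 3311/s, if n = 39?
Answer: -218492792/43034793 ≈ -5.0771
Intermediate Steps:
s = 7921 (s = (39 + 50)² = 89² = 7921)
29855/(-5433) + 3311/s = 29855/(-5433) + 3311/7921 = 29855*(-1/5433) + 3311*(1/7921) = -29855/5433 + 3311/7921 = -218492792/43034793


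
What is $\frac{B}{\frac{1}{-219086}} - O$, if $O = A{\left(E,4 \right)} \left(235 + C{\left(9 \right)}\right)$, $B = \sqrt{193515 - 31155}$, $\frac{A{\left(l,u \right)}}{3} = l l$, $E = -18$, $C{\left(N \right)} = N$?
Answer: $-237168 - 1314516 \sqrt{4510} \approx -8.8515 \cdot 10^{7}$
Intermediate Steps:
$A{\left(l,u \right)} = 3 l^{2}$ ($A{\left(l,u \right)} = 3 l l = 3 l^{2}$)
$B = 6 \sqrt{4510}$ ($B = \sqrt{162360} = 6 \sqrt{4510} \approx 402.94$)
$O = 237168$ ($O = 3 \left(-18\right)^{2} \left(235 + 9\right) = 3 \cdot 324 \cdot 244 = 972 \cdot 244 = 237168$)
$\frac{B}{\frac{1}{-219086}} - O = \frac{6 \sqrt{4510}}{\frac{1}{-219086}} - 237168 = \frac{6 \sqrt{4510}}{- \frac{1}{219086}} - 237168 = 6 \sqrt{4510} \left(-219086\right) - 237168 = - 1314516 \sqrt{4510} - 237168 = -237168 - 1314516 \sqrt{4510}$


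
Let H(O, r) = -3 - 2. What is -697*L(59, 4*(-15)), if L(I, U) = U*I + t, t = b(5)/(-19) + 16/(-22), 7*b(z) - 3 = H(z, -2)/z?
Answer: 3610533882/1463 ≈ 2.4679e+6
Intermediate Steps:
H(O, r) = -5
b(z) = 3/7 - 5/(7*z) (b(z) = 3/7 + (-5/z)/7 = 3/7 - 5/(7*z))
t = -1086/1463 (t = ((⅐)*(-5 + 3*5)/5)/(-19) + 16/(-22) = ((⅐)*(⅕)*(-5 + 15))*(-1/19) + 16*(-1/22) = ((⅐)*(⅕)*10)*(-1/19) - 8/11 = (2/7)*(-1/19) - 8/11 = -2/133 - 8/11 = -1086/1463 ≈ -0.74231)
L(I, U) = -1086/1463 + I*U (L(I, U) = U*I - 1086/1463 = I*U - 1086/1463 = -1086/1463 + I*U)
-697*L(59, 4*(-15)) = -697*(-1086/1463 + 59*(4*(-15))) = -697*(-1086/1463 + 59*(-60)) = -697*(-1086/1463 - 3540) = -697*(-5180106/1463) = 3610533882/1463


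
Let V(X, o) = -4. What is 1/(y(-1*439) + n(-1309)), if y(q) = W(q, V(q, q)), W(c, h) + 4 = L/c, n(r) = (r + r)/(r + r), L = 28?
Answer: -439/1345 ≈ -0.32639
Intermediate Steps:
n(r) = 1 (n(r) = (2*r)/((2*r)) = (2*r)*(1/(2*r)) = 1)
W(c, h) = -4 + 28/c
y(q) = -4 + 28/q
1/(y(-1*439) + n(-1309)) = 1/((-4 + 28/((-1*439))) + 1) = 1/((-4 + 28/(-439)) + 1) = 1/((-4 + 28*(-1/439)) + 1) = 1/((-4 - 28/439) + 1) = 1/(-1784/439 + 1) = 1/(-1345/439) = -439/1345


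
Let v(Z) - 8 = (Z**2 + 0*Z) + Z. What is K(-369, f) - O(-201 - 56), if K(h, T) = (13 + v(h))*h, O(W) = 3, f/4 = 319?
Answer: -50115000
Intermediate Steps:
f = 1276 (f = 4*319 = 1276)
v(Z) = 8 + Z + Z**2 (v(Z) = 8 + ((Z**2 + 0*Z) + Z) = 8 + ((Z**2 + 0) + Z) = 8 + (Z**2 + Z) = 8 + (Z + Z**2) = 8 + Z + Z**2)
K(h, T) = h*(21 + h + h**2) (K(h, T) = (13 + (8 + h + h**2))*h = (21 + h + h**2)*h = h*(21 + h + h**2))
K(-369, f) - O(-201 - 56) = -369*(21 - 369 + (-369)**2) - 1*3 = -369*(21 - 369 + 136161) - 3 = -369*135813 - 3 = -50114997 - 3 = -50115000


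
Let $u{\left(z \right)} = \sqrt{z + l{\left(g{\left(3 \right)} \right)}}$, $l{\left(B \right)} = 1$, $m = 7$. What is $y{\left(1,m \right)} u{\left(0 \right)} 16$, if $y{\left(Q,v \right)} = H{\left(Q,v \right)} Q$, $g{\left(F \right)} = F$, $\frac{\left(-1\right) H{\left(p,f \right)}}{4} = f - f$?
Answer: $0$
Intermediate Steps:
$H{\left(p,f \right)} = 0$ ($H{\left(p,f \right)} = - 4 \left(f - f\right) = \left(-4\right) 0 = 0$)
$y{\left(Q,v \right)} = 0$ ($y{\left(Q,v \right)} = 0 Q = 0$)
$u{\left(z \right)} = \sqrt{1 + z}$ ($u{\left(z \right)} = \sqrt{z + 1} = \sqrt{1 + z}$)
$y{\left(1,m \right)} u{\left(0 \right)} 16 = 0 \sqrt{1 + 0} \cdot 16 = 0 \sqrt{1} \cdot 16 = 0 \cdot 1 \cdot 16 = 0 \cdot 16 = 0$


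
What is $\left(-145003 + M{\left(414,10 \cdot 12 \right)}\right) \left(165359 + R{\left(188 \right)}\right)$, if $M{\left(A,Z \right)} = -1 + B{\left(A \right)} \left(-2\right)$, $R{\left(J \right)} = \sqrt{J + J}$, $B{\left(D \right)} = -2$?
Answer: $-23977055000 - 290000 \sqrt{94} \approx -2.398 \cdot 10^{10}$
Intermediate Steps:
$R{\left(J \right)} = \sqrt{2} \sqrt{J}$ ($R{\left(J \right)} = \sqrt{2 J} = \sqrt{2} \sqrt{J}$)
$M{\left(A,Z \right)} = 3$ ($M{\left(A,Z \right)} = -1 - -4 = -1 + 4 = 3$)
$\left(-145003 + M{\left(414,10 \cdot 12 \right)}\right) \left(165359 + R{\left(188 \right)}\right) = \left(-145003 + 3\right) \left(165359 + \sqrt{2} \sqrt{188}\right) = - 145000 \left(165359 + \sqrt{2} \cdot 2 \sqrt{47}\right) = - 145000 \left(165359 + 2 \sqrt{94}\right) = -23977055000 - 290000 \sqrt{94}$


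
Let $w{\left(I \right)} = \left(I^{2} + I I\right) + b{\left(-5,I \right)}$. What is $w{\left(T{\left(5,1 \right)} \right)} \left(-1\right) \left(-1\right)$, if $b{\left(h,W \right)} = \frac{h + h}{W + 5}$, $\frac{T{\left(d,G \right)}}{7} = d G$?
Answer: $\frac{9799}{4} \approx 2449.8$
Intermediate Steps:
$T{\left(d,G \right)} = 7 G d$ ($T{\left(d,G \right)} = 7 d G = 7 G d$)
$b{\left(h,W \right)} = \frac{2 h}{5 + W}$
$w{\left(I \right)} = - \frac{10}{5 + I} + 2 I^{2}$ ($w{\left(I \right)} = \left(I^{2} + I I\right) + 2 \left(-5\right) \frac{1}{5 + I} = \left(I^{2} + I^{2}\right) - \frac{10}{5 + I} = 2 I^{2} - \frac{10}{5 + I} = - \frac{10}{5 + I} + 2 I^{2}$)
$w{\left(T{\left(5,1 \right)} \right)} \left(-1\right) \left(-1\right) = \frac{2 \left(-5 + \left(7 \cdot 1 \cdot 5\right)^{2} \left(5 + 7 \cdot 1 \cdot 5\right)\right)}{5 + 7 \cdot 1 \cdot 5} \left(-1\right) \left(-1\right) = \frac{2 \left(-5 + 35^{2} \left(5 + 35\right)\right)}{5 + 35} \left(-1\right) \left(-1\right) = \frac{2 \left(-5 + 1225 \cdot 40\right)}{40} \left(-1\right) \left(-1\right) = 2 \cdot \frac{1}{40} \left(-5 + 49000\right) \left(-1\right) \left(-1\right) = 2 \cdot \frac{1}{40} \cdot 48995 \left(-1\right) \left(-1\right) = \frac{9799}{4} \left(-1\right) \left(-1\right) = \left(- \frac{9799}{4}\right) \left(-1\right) = \frac{9799}{4}$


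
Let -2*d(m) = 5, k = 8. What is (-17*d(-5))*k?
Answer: 340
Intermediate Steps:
d(m) = -5/2 (d(m) = -1/2*5 = -5/2)
(-17*d(-5))*k = -17*(-5/2)*8 = (85/2)*8 = 340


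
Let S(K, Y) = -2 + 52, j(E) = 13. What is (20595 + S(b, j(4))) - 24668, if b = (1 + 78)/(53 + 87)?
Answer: -4023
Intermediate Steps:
b = 79/140 ≈ 0.56429
S(K, Y) = 50
(20595 + S(b, j(4))) - 24668 = (20595 + 50) - 24668 = 20645 - 24668 = -4023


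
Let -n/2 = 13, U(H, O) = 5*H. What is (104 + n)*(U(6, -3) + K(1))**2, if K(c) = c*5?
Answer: 95550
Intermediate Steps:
K(c) = 5*c
n = -26 (n = -2*13 = -26)
(104 + n)*(U(6, -3) + K(1))**2 = (104 - 26)*(5*6 + 5*1)**2 = 78*(30 + 5)**2 = 78*35**2 = 78*1225 = 95550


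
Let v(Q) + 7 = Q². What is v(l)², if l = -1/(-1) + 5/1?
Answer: 841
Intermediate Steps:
l = 6 (l = -1*(-1) + 5*1 = 1 + 5 = 6)
v(Q) = -7 + Q²
v(l)² = (-7 + 6²)² = (-7 + 36)² = 29² = 841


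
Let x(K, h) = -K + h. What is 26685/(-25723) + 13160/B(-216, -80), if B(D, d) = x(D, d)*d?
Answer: -15721187/6996656 ≈ -2.2470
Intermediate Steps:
x(K, h) = h - K
B(D, d) = d*(d - D) (B(D, d) = (d - D)*d = d*(d - D))
26685/(-25723) + 13160/B(-216, -80) = 26685/(-25723) + 13160/((-80*(-80 - 1*(-216)))) = 26685*(-1/25723) + 13160/((-80*(-80 + 216))) = -26685/25723 + 13160/((-80*136)) = -26685/25723 + 13160/(-10880) = -26685/25723 + 13160*(-1/10880) = -26685/25723 - 329/272 = -15721187/6996656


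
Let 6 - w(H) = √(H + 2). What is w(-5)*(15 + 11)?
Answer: 156 - 26*I*√3 ≈ 156.0 - 45.033*I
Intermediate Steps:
w(H) = 6 - √(2 + H) (w(H) = 6 - √(H + 2) = 6 - √(2 + H))
w(-5)*(15 + 11) = (6 - √(2 - 5))*(15 + 11) = (6 - √(-3))*26 = (6 - I*√3)*26 = 156 - 26*I*√3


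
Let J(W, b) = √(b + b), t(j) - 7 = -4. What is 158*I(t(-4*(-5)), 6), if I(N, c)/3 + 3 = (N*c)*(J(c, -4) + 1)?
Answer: 7110 + 17064*I*√2 ≈ 7110.0 + 24132.0*I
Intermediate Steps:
t(j) = 3 (t(j) = 7 - 4 = 3)
J(W, b) = √2*√b (J(W, b) = √(2*b) = √2*√b)
I(N, c) = -9 + 3*N*c*(1 + 2*I*√2) (I(N, c) = -9 + 3*((N*c)*(√2*√(-4) + 1)) = -9 + 3*((N*c)*(√2*(2*I) + 1)) = -9 + 3*((N*c)*(2*I*√2 + 1)) = -9 + 3*((N*c)*(1 + 2*I*√2)) = -9 + 3*(N*c*(1 + 2*I*√2)) = -9 + 3*N*c*(1 + 2*I*√2))
158*I(t(-4*(-5)), 6) = 158*(-9 + 3*3*6 + 6*I*3*6*√2) = 158*(-9 + 54 + 108*I*√2) = 158*(45 + 108*I*√2) = 7110 + 17064*I*√2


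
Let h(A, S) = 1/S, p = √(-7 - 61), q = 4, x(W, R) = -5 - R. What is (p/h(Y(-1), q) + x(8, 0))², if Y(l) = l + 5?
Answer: (5 - 8*I*√17)² ≈ -1063.0 - 329.85*I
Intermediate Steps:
Y(l) = 5 + l
p = 2*I*√17 (p = √(-68) = 2*I*√17 ≈ 8.2462*I)
(p/h(Y(-1), q) + x(8, 0))² = ((2*I*√17)/(1/4) + (-5 - 1*0))² = ((2*I*√17)/(¼) + (-5 + 0))² = ((2*I*√17)*4 - 5)² = (8*I*√17 - 5)² = (-5 + 8*I*√17)²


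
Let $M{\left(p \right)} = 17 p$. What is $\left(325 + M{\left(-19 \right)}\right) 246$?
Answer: $492$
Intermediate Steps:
$\left(325 + M{\left(-19 \right)}\right) 246 = \left(325 + 17 \left(-19\right)\right) 246 = \left(325 - 323\right) 246 = 2 \cdot 246 = 492$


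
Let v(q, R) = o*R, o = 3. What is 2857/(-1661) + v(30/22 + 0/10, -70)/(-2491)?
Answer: -6767977/4137551 ≈ -1.6357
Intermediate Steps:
v(q, R) = 3*R
2857/(-1661) + v(30/22 + 0/10, -70)/(-2491) = 2857/(-1661) + (3*(-70))/(-2491) = 2857*(-1/1661) - 210*(-1/2491) = -2857/1661 + 210/2491 = -6767977/4137551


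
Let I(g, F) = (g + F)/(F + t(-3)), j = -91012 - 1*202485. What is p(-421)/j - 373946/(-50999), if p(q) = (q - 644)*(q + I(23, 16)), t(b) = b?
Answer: 87048804332/14968053503 ≈ 5.8156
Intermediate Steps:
j = -293497 (j = -91012 - 202485 = -293497)
I(g, F) = (F + g)/(-3 + F) (I(g, F) = (g + F)/(F - 3) = (F + g)/(-3 + F))
p(q) = (-644 + q)*(3 + q) (p(q) = (q - 644)*(q + (16 + 23)/(-3 + 16)) = (-644 + q)*(q + 39/13) = (-644 + q)*(q + (1/13)*39) = (-644 + q)*(q + 3) = (-644 + q)*(3 + q))
p(-421)/j - 373946/(-50999) = (-1932 + (-421)**2 - 641*(-421))/(-293497) - 373946/(-50999) = (-1932 + 177241 + 269861)*(-1/293497) - 373946*(-1/50999) = 445170*(-1/293497) + 373946/50999 = -445170/293497 + 373946/50999 = 87048804332/14968053503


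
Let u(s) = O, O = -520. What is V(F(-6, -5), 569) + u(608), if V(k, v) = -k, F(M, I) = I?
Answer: -515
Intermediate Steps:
u(s) = -520
V(F(-6, -5), 569) + u(608) = -1*(-5) - 520 = 5 - 520 = -515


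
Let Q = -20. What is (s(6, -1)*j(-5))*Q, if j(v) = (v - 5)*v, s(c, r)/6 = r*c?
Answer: 36000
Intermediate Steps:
s(c, r) = 6*c*r (s(c, r) = 6*(r*c) = 6*(c*r) = 6*c*r)
j(v) = v*(-5 + v) (j(v) = (-5 + v)*v = v*(-5 + v))
(s(6, -1)*j(-5))*Q = ((6*6*(-1))*(-5*(-5 - 5)))*(-20) = -(-180)*(-10)*(-20) = -36*50*(-20) = -1800*(-20) = 36000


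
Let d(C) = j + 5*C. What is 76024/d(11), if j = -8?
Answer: 76024/47 ≈ 1617.5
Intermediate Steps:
d(C) = -8 + 5*C
76024/d(11) = 76024/(-8 + 5*11) = 76024/(-8 + 55) = 76024/47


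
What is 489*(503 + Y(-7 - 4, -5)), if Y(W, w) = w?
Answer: 243522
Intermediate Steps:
489*(503 + Y(-7 - 4, -5)) = 489*(503 - 5) = 489*498 = 243522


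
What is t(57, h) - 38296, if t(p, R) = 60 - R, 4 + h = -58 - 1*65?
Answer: -38109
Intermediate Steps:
h = -127 (h = -4 + (-58 - 1*65) = -4 + (-58 - 65) = -4 - 123 = -127)
t(57, h) - 38296 = (60 - 1*(-127)) - 38296 = (60 + 127) - 38296 = 187 - 38296 = -38109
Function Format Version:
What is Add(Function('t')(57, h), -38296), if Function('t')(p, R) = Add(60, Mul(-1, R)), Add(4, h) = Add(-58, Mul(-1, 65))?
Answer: -38109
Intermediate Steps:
h = -127 (h = Add(-4, Add(-58, Mul(-1, 65))) = Add(-4, Add(-58, -65)) = Add(-4, -123) = -127)
Add(Function('t')(57, h), -38296) = Add(Add(60, Mul(-1, -127)), -38296) = Add(Add(60, 127), -38296) = Add(187, -38296) = -38109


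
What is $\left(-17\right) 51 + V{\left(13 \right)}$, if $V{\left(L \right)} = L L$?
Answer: $-698$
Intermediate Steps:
$V{\left(L \right)} = L^{2}$
$\left(-17\right) 51 + V{\left(13 \right)} = \left(-17\right) 51 + 13^{2} = -867 + 169 = -698$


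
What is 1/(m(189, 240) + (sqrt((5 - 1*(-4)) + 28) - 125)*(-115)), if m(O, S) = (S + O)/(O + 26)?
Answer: 17961530/257621507643 + 5315875*sqrt(37)/9531995782791 ≈ 7.3113e-5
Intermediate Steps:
m(O, S) = (O + S)/(26 + O)
1/(m(189, 240) + (sqrt((5 - 1*(-4)) + 28) - 125)*(-115)) = 1/((189 + 240)/(26 + 189) + (sqrt((5 - 1*(-4)) + 28) - 125)*(-115)) = 1/(429/215 + (sqrt((5 + 4) + 28) - 125)*(-115)) = 1/((1/215)*429 + (sqrt(9 + 28) - 125)*(-115)) = 1/(429/215 + (sqrt(37) - 125)*(-115)) = 1/(429/215 + (-125 + sqrt(37))*(-115)) = 1/(429/215 + (14375 - 115*sqrt(37))) = 1/(3091054/215 - 115*sqrt(37))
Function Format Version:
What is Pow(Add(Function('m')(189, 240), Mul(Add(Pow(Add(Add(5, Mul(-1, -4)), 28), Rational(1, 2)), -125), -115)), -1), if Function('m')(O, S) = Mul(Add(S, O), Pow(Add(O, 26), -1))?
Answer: Add(Rational(17961530, 257621507643), Mul(Rational(5315875, 9531995782791), Pow(37, Rational(1, 2)))) ≈ 7.3113e-5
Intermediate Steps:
Function('m')(O, S) = Mul(Pow(Add(26, O), -1), Add(O, S)) (Function('m')(O, S) = Mul(Add(O, S), Pow(Add(26, O), -1)) = Mul(Pow(Add(26, O), -1), Add(O, S)))
Pow(Add(Function('m')(189, 240), Mul(Add(Pow(Add(Add(5, Mul(-1, -4)), 28), Rational(1, 2)), -125), -115)), -1) = Pow(Add(Mul(Pow(Add(26, 189), -1), Add(189, 240)), Mul(Add(Pow(Add(Add(5, Mul(-1, -4)), 28), Rational(1, 2)), -125), -115)), -1) = Pow(Add(Mul(Pow(215, -1), 429), Mul(Add(Pow(Add(Add(5, 4), 28), Rational(1, 2)), -125), -115)), -1) = Pow(Add(Mul(Rational(1, 215), 429), Mul(Add(Pow(Add(9, 28), Rational(1, 2)), -125), -115)), -1) = Pow(Add(Rational(429, 215), Mul(Add(Pow(37, Rational(1, 2)), -125), -115)), -1) = Pow(Add(Rational(429, 215), Mul(Add(-125, Pow(37, Rational(1, 2))), -115)), -1) = Pow(Add(Rational(429, 215), Add(14375, Mul(-115, Pow(37, Rational(1, 2))))), -1) = Pow(Add(Rational(3091054, 215), Mul(-115, Pow(37, Rational(1, 2)))), -1)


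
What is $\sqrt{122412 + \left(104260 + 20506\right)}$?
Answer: $\sqrt{247178} \approx 497.17$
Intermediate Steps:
$\sqrt{122412 + \left(104260 + 20506\right)} = \sqrt{122412 + 124766} = \sqrt{247178}$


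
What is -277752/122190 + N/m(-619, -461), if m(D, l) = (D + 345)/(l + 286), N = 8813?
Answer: 31395746367/5580010 ≈ 5626.5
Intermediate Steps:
m(D, l) = (345 + D)/(286 + l)
-277752/122190 + N/m(-619, -461) = -277752/122190 + 8813/(((345 - 619)/(286 - 461))) = -277752*1/122190 + 8813/((-274/(-175))) = -46292/20365 + 8813/((-1/175*(-274))) = -46292/20365 + 8813/(274/175) = -46292/20365 + 8813*(175/274) = -46292/20365 + 1542275/274 = 31395746367/5580010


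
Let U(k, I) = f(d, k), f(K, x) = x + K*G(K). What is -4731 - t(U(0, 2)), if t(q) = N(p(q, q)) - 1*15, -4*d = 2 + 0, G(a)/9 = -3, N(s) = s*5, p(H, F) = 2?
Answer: -4726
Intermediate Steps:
N(s) = 5*s
G(a) = -27 (G(a) = 9*(-3) = -27)
d = -½ (d = -(2 + 0)/4 = -¼*2 = -½ ≈ -0.50000)
f(K, x) = x - 27*K (f(K, x) = x + K*(-27) = x - 27*K)
U(k, I) = 27/2 + k (U(k, I) = k - 27*(-½) = k + 27/2 = 27/2 + k)
t(q) = -5 (t(q) = 5*2 - 1*15 = 10 - 15 = -5)
-4731 - t(U(0, 2)) = -4731 - 1*(-5) = -4731 + 5 = -4726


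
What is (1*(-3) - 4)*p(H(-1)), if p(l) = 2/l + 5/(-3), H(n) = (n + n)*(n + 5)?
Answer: 161/12 ≈ 13.417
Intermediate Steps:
H(n) = 2*n*(5 + n) (H(n) = (2*n)*(5 + n) = 2*n*(5 + n))
p(l) = -5/3 + 2/l (p(l) = 2/l + 5*(-⅓) = 2/l - 5/3 = -5/3 + 2/l)
(1*(-3) - 4)*p(H(-1)) = (1*(-3) - 4)*(-5/3 + 2/((2*(-1)*(5 - 1)))) = (-3 - 4)*(-5/3 + 2/((2*(-1)*4))) = -7*(-5/3 + 2/(-8)) = -7*(-5/3 + 2*(-⅛)) = -7*(-5/3 - ¼) = -7*(-23/12) = 161/12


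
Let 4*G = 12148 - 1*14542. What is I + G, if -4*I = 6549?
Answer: -8943/4 ≈ -2235.8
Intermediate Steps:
I = -6549/4 (I = -¼*6549 = -6549/4 ≈ -1637.3)
G = -1197/2 (G = (12148 - 1*14542)/4 = (12148 - 14542)/4 = (¼)*(-2394) = -1197/2 ≈ -598.50)
I + G = -6549/4 - 1197/2 = -8943/4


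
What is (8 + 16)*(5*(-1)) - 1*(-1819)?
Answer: 1699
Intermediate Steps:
(8 + 16)*(5*(-1)) - 1*(-1819) = 24*(-5) + 1819 = -120 + 1819 = 1699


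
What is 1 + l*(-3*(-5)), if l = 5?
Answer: 76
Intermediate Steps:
1 + l*(-3*(-5)) = 1 + 5*(-3*(-5)) = 1 + 5*15 = 1 + 75 = 76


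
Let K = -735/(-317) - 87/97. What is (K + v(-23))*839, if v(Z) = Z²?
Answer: 13684037143/30749 ≈ 4.4502e+5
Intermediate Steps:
K = 43716/30749 (K = -735*(-1/317) - 87*1/97 = 735/317 - 87/97 = 43716/30749 ≈ 1.4217)
(K + v(-23))*839 = (43716/30749 + (-23)²)*839 = (43716/30749 + 529)*839 = (16309937/30749)*839 = 13684037143/30749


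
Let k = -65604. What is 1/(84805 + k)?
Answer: 1/19201 ≈ 5.2081e-5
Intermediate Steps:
1/(84805 + k) = 1/(84805 - 65604) = 1/19201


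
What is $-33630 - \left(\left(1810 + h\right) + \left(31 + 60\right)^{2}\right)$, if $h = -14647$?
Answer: $-29074$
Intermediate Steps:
$-33630 - \left(\left(1810 + h\right) + \left(31 + 60\right)^{2}\right) = -33630 - \left(\left(1810 - 14647\right) + \left(31 + 60\right)^{2}\right) = -33630 - \left(-12837 + 91^{2}\right) = -33630 - \left(-12837 + 8281\right) = -33630 - -4556 = -33630 + 4556 = -29074$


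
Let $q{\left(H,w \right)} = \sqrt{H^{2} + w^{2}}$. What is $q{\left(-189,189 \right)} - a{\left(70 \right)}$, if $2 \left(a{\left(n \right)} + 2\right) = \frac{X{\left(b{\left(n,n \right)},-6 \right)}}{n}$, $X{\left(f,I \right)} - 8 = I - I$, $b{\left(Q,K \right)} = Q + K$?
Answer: $\frac{68}{35} + 189 \sqrt{2} \approx 269.23$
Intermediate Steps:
$b{\left(Q,K \right)} = K + Q$
$X{\left(f,I \right)} = 8$ ($X{\left(f,I \right)} = 8 + \left(I - I\right) = 8 + 0 = 8$)
$a{\left(n \right)} = -2 + \frac{4}{n}$ ($a{\left(n \right)} = -2 + \frac{8 \frac{1}{n}}{2} = -2 + \frac{4}{n}$)
$q{\left(-189,189 \right)} - a{\left(70 \right)} = \sqrt{\left(-189\right)^{2} + 189^{2}} - \left(-2 + \frac{4}{70}\right) = \sqrt{35721 + 35721} - \left(-2 + 4 \cdot \frac{1}{70}\right) = \sqrt{71442} - \left(-2 + \frac{2}{35}\right) = 189 \sqrt{2} - - \frac{68}{35} = 189 \sqrt{2} + \frac{68}{35} = \frac{68}{35} + 189 \sqrt{2}$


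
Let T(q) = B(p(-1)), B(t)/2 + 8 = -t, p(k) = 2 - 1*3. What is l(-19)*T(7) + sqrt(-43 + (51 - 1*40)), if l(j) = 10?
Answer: -140 + 4*I*sqrt(2) ≈ -140.0 + 5.6569*I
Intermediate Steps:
p(k) = -1 (p(k) = 2 - 3 = -1)
B(t) = -16 - 2*t (B(t) = -16 + 2*(-t) = -16 - 2*t)
T(q) = -14 (T(q) = -16 - 2*(-1) = -16 + 2 = -14)
l(-19)*T(7) + sqrt(-43 + (51 - 1*40)) = 10*(-14) + sqrt(-43 + (51 - 1*40)) = -140 + sqrt(-43 + (51 - 40)) = -140 + sqrt(-43 + 11) = -140 + sqrt(-32) = -140 + 4*I*sqrt(2)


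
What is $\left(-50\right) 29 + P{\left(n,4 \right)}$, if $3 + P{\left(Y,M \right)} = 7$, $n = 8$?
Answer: $-1446$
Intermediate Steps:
$P{\left(Y,M \right)} = 4$ ($P{\left(Y,M \right)} = -3 + 7 = 4$)
$\left(-50\right) 29 + P{\left(n,4 \right)} = \left(-50\right) 29 + 4 = -1450 + 4 = -1446$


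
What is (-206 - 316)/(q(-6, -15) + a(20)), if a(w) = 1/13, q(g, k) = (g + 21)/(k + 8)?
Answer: 23751/94 ≈ 252.67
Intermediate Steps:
q(g, k) = (21 + g)/(8 + k)
a(w) = 1/13
(-206 - 316)/(q(-6, -15) + a(20)) = (-206 - 316)/((21 - 6)/(8 - 15) + 1/13) = -522/(15/(-7) + 1/13) = -522/(-1/7*15 + 1/13) = -522/(-15/7 + 1/13) = -522/(-188/91) = -522*(-91/188) = 23751/94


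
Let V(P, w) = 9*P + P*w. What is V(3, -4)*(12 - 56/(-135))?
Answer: 1676/9 ≈ 186.22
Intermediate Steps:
V(3, -4)*(12 - 56/(-135)) = (3*(9 - 4))*(12 - 56/(-135)) = (3*5)*(12 - 56*(-1/135)) = 15*(12 + 56/135) = 15*(1676/135) = 1676/9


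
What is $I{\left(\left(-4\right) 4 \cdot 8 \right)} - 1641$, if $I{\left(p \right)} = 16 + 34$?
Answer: $-1591$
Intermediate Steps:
$I{\left(p \right)} = 50$
$I{\left(\left(-4\right) 4 \cdot 8 \right)} - 1641 = 50 - 1641 = -1591$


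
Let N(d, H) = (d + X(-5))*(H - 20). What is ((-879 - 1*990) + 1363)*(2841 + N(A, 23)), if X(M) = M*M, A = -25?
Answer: -1437546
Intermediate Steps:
X(M) = M**2
N(d, H) = (-20 + H)*(25 + d) (N(d, H) = (d + (-5)**2)*(H - 20) = (d + 25)*(-20 + H) = (25 + d)*(-20 + H) = (-20 + H)*(25 + d))
((-879 - 1*990) + 1363)*(2841 + N(A, 23)) = ((-879 - 1*990) + 1363)*(2841 + (-500 - 20*(-25) + 25*23 + 23*(-25))) = ((-879 - 990) + 1363)*(2841 + (-500 + 500 + 575 - 575)) = (-1869 + 1363)*(2841 + 0) = -506*2841 = -1437546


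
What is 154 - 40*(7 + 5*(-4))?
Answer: 674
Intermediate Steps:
154 - 40*(7 + 5*(-4)) = 154 - 40*(7 - 20) = 154 - 40*(-13) = 154 + 520 = 674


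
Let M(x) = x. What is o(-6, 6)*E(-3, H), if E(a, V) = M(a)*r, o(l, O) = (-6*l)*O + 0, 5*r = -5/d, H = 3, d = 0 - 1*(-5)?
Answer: 648/5 ≈ 129.60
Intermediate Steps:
d = 5 (d = 0 + 5 = 5)
r = -1/5 (r = (-5/5)/5 = (-5*1/5)/5 = (1/5)*(-1) = -1/5 ≈ -0.20000)
o(l, O) = -6*O*l (o(l, O) = -6*O*l + 0 = -6*O*l)
E(a, V) = -a/5 (E(a, V) = a*(-1/5) = -a/5)
o(-6, 6)*E(-3, H) = (-6*6*(-6))*(-1/5*(-3)) = 216*(3/5) = 648/5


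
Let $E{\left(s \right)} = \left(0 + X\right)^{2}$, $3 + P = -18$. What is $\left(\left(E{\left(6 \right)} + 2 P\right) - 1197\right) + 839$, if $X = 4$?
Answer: $-384$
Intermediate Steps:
$P = -21$ ($P = -3 - 18 = -21$)
$E{\left(s \right)} = 16$ ($E{\left(s \right)} = \left(0 + 4\right)^{2} = 4^{2} = 16$)
$\left(\left(E{\left(6 \right)} + 2 P\right) - 1197\right) + 839 = \left(\left(16 + 2 \left(-21\right)\right) - 1197\right) + 839 = \left(\left(16 - 42\right) - 1197\right) + 839 = \left(-26 - 1197\right) + 839 = -1223 + 839 = -384$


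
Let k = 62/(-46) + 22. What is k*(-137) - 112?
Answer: -67651/23 ≈ -2941.3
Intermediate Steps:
k = 475/23 (k = 62*(-1/46) + 22 = -31/23 + 22 = 475/23 ≈ 20.652)
k*(-137) - 112 = (475/23)*(-137) - 112 = -65075/23 - 112 = -67651/23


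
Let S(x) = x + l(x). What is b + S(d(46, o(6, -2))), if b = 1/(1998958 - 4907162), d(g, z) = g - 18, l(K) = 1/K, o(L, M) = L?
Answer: 142683757/5089357 ≈ 28.036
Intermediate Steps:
d(g, z) = -18 + g
S(x) = x + 1/x
b = -1/2908204 (b = 1/(-2908204) = -1/2908204 ≈ -3.4385e-7)
b + S(d(46, o(6, -2))) = -1/2908204 + ((-18 + 46) + 1/(-18 + 46)) = -1/2908204 + (28 + 1/28) = -1/2908204 + 785/28 = 142683757/5089357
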